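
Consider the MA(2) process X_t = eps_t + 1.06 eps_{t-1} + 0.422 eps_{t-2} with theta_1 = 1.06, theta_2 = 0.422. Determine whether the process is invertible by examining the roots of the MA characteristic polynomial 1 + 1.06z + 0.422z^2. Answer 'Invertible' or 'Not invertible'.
\text{Invertible}

The MA(q) characteristic polynomial is P(z) = 1 + 1.06z + 0.422z^2.
Invertibility requires all roots to lie outside the unit circle, i.e. |z| > 1 for every root.
Set 1 + (1.06) z + (0.422) z^2 = 0, i.e. a z^2 + b z + c = 0 with a = 0.422, b = 1.06, c = 1.
Discriminant D = b^2 - 4ac = (1.06)^2 - 4*(0.422)*1 = 1.1236 - (1.688) = -0.5644.
D < 0, so the roots are the complex-conjugate pair z = (-b +/- i sqrt(-D)) / (2a) = -1.2559 +/- 0.8901i.
For a conjugate pair |z|^2 = z * conj(z) = (product of roots) = c/a = 1/(0.422) = 2.369668, so |z| = sqrt(2.369668) = 1.5394 for both roots.
Moduli of all roots: 1.5394, 1.5394.
All moduli strictly greater than 1? Yes.
Verdict: Invertible.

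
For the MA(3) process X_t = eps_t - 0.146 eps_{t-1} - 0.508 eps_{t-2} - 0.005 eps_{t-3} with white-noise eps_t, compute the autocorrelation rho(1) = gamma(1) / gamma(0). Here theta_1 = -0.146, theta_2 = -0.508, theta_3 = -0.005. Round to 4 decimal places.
\rho(1) = -0.0542

For an MA(q) process with theta_0 = 1, the autocovariance is
  gamma(k) = sigma^2 * sum_{i=0..q-k} theta_i * theta_{i+k},
and rho(k) = gamma(k) / gamma(0). Sigma^2 cancels.
  numerator   = (1)*(-0.146) + (-0.146)*(-0.508) + (-0.508)*(-0.005) = -0.069292.
  denominator = (1)^2 + (-0.146)^2 + (-0.508)^2 + (-0.005)^2 = 1.279405.
  rho(1) = -0.069292 / 1.279405 = -0.0542.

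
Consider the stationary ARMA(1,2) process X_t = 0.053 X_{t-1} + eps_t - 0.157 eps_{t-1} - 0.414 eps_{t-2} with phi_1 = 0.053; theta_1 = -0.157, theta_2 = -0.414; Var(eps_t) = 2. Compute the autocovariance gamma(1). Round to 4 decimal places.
\gamma(1) = -0.1020

Multiply the model equation by X_{t-k} and take expectations. With theta_0 = psi_0 = 1 and psi_j the MA(infinity) weights, this gives
  gamma(k) - sum_i phi_i gamma(k-i) = c_k,
  c_k = sigma^2 * sum_{j=k..q} theta_j psi_{j-k}   (c_k = 0 for k > q),
using gamma(-m) = gamma(m).
psi-weights needed (psi_j = theta_j + sum_i phi_i psi_{j-i}):
  psi_1 = theta_1 + phi_1 = -0.157 + (0.053) = -0.104
  psi_2 = theta_2 + phi_1 psi_1 = -0.414 + (0.053)(-0.104) = -0.419512
Right-hand sides:
  c_0 = sigma^2 (1 + theta_1 psi_1 + theta_2 psi_2) = 2 * (1 + (-0.157)(-0.104) + (-0.414)(-0.419512)) = 2 * 1.190006 = 2.380012
  c_1 = sigma^2 (theta_1 + theta_2 psi_1) = 2 * (-0.157 + (-0.414)(-0.104)) = -0.227888
  c_2 = sigma^2 theta_2 = 2 * (-0.414) = -0.828
Equations for k = 0 and k = 1 (AR order 1):
  gamma(0) = phi_1 gamma(1) + c_0
  gamma(1) = phi_1 gamma(0) + c_1
Substituting the second into the first: gamma(0) (1 - phi_1^2) = c_0 + phi_1 c_1, so
  gamma(0) = (c_0 + phi_1 c_1) / (1 - phi_1^2) = (2.380012 + (0.053)(-0.227888)) / (1 - (0.053)^2) = 2.367934 / 0.997191 = 2.374604.
  gamma(1) = phi_1 gamma(0) + c_1 = (0.053)(2.374604) + (-0.227888) = -0.102034.
Therefore gamma(1) = -0.1020 (to 4 decimal places).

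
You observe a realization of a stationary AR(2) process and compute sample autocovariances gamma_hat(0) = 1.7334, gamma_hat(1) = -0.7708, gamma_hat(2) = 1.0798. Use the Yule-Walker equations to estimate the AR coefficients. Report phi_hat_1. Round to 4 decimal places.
\hat\phi_{1} = -0.2090

The Yule-Walker equations for an AR(p) process read, in matrix form,
  Gamma_p phi = r_p,   with   (Gamma_p)_{ij} = gamma(|i - j|),
                       (r_p)_i = gamma(i),   i,j = 1..p.
Substitute the sample gammas (Toeplitz matrix and right-hand side of size 2):
  Gamma_p = [[1.7334, -0.7708], [-0.7708, 1.7334]]
  r_p     = [-0.7708, 1.0798]
Written out:
  1.7334 phi_1 - 0.7708 phi_2 = -0.7708
  -0.7708 phi_1 + 1.7334 phi_2 = 1.0798
Solve by Cramer's rule:
  det = gamma(0)^2 - gamma(1)^2 = (1.7334)^2 - (-0.7708)^2 = 3.00467556 - 0.59413264 = 2.41054292
  phi_hat_1 = [gamma(1) gamma(0) - gamma(1) gamma(2)] / det = [(-0.7708)(1.7334) - (-0.7708)(1.0798)] / 2.41054292 = -0.50379488 / 2.41054292 = -0.209
  phi_hat_2 = [gamma(0) gamma(2) - gamma(1)^2] / det = [(1.7334)(1.0798) - (-0.7708)^2] / 2.41054292 = 1.27759268 / 2.41054292 = 0.53
So phi_hat = [-0.2090, 0.5300].
Therefore phi_hat_1 = -0.2090.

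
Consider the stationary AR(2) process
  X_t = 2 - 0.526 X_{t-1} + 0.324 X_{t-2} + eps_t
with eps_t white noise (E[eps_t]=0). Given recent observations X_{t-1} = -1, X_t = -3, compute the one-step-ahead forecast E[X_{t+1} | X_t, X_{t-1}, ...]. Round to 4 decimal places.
E[X_{t+1} \mid \mathcal F_t] = 3.2540

For an AR(p) model X_t = c + sum_i phi_i X_{t-i} + eps_t, the
one-step-ahead conditional mean is
  E[X_{t+1} | X_t, ...] = c + sum_i phi_i X_{t+1-i}.
Substitute known values:
  E[X_{t+1} | ...] = 2 + (-0.526) * (-3) + (0.324) * (-1)
                   = 3.2540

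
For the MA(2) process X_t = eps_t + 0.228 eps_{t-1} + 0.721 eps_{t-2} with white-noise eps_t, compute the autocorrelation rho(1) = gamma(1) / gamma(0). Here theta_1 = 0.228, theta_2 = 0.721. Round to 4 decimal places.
\rho(1) = 0.2496

For an MA(q) process with theta_0 = 1, the autocovariance is
  gamma(k) = sigma^2 * sum_{i=0..q-k} theta_i * theta_{i+k},
and rho(k) = gamma(k) / gamma(0). Sigma^2 cancels.
  numerator   = (1)*(0.228) + (0.228)*(0.721) = 0.392388.
  denominator = (1)^2 + (0.228)^2 + (0.721)^2 = 1.571825.
  rho(1) = 0.392388 / 1.571825 = 0.2496.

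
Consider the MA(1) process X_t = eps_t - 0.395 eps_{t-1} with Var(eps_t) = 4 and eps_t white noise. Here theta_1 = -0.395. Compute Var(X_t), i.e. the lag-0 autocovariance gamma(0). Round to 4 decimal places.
\gamma(0) = 4.6241

For an MA(q) process X_t = eps_t + sum_i theta_i eps_{t-i} with
Var(eps_t) = sigma^2, the variance is
  gamma(0) = sigma^2 * (1 + sum_i theta_i^2).
  sum_i theta_i^2 = (-0.395)^2 = 0.156025.
  gamma(0) = 4 * (1 + 0.156025) = 4 * 1.156025 = 4.6241.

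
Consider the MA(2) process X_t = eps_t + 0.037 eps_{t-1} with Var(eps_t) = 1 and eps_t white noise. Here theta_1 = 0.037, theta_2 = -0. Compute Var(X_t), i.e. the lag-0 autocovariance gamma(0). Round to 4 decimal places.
\gamma(0) = 1.0014

For an MA(q) process X_t = eps_t + sum_i theta_i eps_{t-i} with
Var(eps_t) = sigma^2, the variance is
  gamma(0) = sigma^2 * (1 + sum_i theta_i^2).
  sum_i theta_i^2 = (0.037)^2 + (-0)^2 = 0.001369 + 0 = 0.001369.
  gamma(0) = 1 * (1 + 0.001369) = 1 * 1.001369 = 1.001369, which rounds to 1.0014.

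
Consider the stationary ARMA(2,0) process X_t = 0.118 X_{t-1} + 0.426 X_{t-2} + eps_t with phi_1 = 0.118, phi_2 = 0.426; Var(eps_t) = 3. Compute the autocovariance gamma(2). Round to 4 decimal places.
\gamma(2) = 1.7231

Multiply the model equation by X_{t-k} and take expectations. With theta_0 = psi_0 = 1 and psi_j the MA(infinity) weights, this gives
  gamma(k) - sum_i phi_i gamma(k-i) = c_k,
  c_k = sigma^2 * sum_{j=k..q} theta_j psi_{j-k}   (c_k = 0 for k > q),
using gamma(-m) = gamma(m).
Pure AR (q = 0): c_0 = sigma^2 = 3, c_k = 0 for k >= 1.
Equations for k = 0, 1, 2 (AR order 2, c_2 = 0):
  (E0) gamma(0) = phi_1 gamma(1) + phi_2 gamma(2) + c_0
  (E1) gamma(1) = phi_1 gamma(0) + phi_2 gamma(1) + c_1
  (E2) gamma(2) = phi_1 gamma(1) + phi_2 gamma(0)
From (E1): gamma(1) = A gamma(0) + B with
  A = phi_1 / (1 - phi_2) = 0.118 / 0.574 = 0.205575,   B = c_1 / (1 - phi_2) = 0 / 0.574 = 0.
Insert (E2) into (E0): gamma(0) (1 - phi_2^2) = phi_1 (1 + phi_2) gamma(1) + c_0.
  phi_1 (1 + phi_2) = (0.118)(1.426) = 0.168268,   1 - phi_2^2 = 0.818524.
Replace gamma(1) by A gamma(0) + B and collect gamma(0):
  gamma(0) [0.818524 - (0.168268)(0.205575)] = c_0 = 3
  gamma(0) * 0.783932 = 3
  gamma(0) = 3 / 0.783932 = 3.826861.
  gamma(1) = A gamma(0) = (0.205575)(3.826861) = 0.786707.
  gamma(2) = phi_1 gamma(1) + phi_2 gamma(0) = (0.118)(0.786707) + (0.426)(3.826861) = 1.723074.
Therefore gamma(2) = 1.7231 (to 4 decimal places).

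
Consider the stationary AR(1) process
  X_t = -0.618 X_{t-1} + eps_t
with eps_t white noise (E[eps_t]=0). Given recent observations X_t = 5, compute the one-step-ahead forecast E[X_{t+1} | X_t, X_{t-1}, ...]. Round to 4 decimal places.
E[X_{t+1} \mid \mathcal F_t] = -3.0900

For an AR(p) model X_t = c + sum_i phi_i X_{t-i} + eps_t, the
one-step-ahead conditional mean is
  E[X_{t+1} | X_t, ...] = c + sum_i phi_i X_{t+1-i}.
Substitute known values:
  E[X_{t+1} | ...] = (-0.618) * (5)
                   = -3.0900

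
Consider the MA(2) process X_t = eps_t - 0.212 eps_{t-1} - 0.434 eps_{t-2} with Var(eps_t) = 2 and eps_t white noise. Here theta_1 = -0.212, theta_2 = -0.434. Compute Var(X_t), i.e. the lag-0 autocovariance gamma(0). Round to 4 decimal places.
\gamma(0) = 2.4666

For an MA(q) process X_t = eps_t + sum_i theta_i eps_{t-i} with
Var(eps_t) = sigma^2, the variance is
  gamma(0) = sigma^2 * (1 + sum_i theta_i^2).
  sum_i theta_i^2 = (-0.212)^2 + (-0.434)^2 = 0.044944 + 0.188356 = 0.2333.
  gamma(0) = 2 * (1 + 0.2333) = 2 * 1.2333 = 2.4666.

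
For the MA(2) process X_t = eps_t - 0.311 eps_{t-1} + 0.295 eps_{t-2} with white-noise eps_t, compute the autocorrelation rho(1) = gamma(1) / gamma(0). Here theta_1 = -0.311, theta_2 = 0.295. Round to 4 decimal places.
\rho(1) = -0.3402

For an MA(q) process with theta_0 = 1, the autocovariance is
  gamma(k) = sigma^2 * sum_{i=0..q-k} theta_i * theta_{i+k},
and rho(k) = gamma(k) / gamma(0). Sigma^2 cancels.
  numerator   = (1)*(-0.311) + (-0.311)*(0.295) = -0.402745.
  denominator = (1)^2 + (-0.311)^2 + (0.295)^2 = 1.183746.
  rho(1) = -0.402745 / 1.183746 = -0.3402.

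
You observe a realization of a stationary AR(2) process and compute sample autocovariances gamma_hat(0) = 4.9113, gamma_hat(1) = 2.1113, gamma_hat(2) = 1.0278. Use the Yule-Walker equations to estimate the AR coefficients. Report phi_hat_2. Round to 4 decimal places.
\hat\phi_{2} = 0.0300

The Yule-Walker equations for an AR(p) process read, in matrix form,
  Gamma_p phi = r_p,   with   (Gamma_p)_{ij} = gamma(|i - j|),
                       (r_p)_i = gamma(i),   i,j = 1..p.
Substitute the sample gammas (Toeplitz matrix and right-hand side of size 2):
  Gamma_p = [[4.9113, 2.1113], [2.1113, 4.9113]]
  r_p     = [2.1113, 1.0278]
Written out:
  4.9113 phi_1 + 2.1113 phi_2 = 2.1113
  2.1113 phi_1 + 4.9113 phi_2 = 1.0278
Solve by Cramer's rule:
  det = gamma(0)^2 - gamma(1)^2 = (4.9113)^2 - (2.1113)^2 = 24.12086769 - 4.45758769 = 19.66328
  phi_hat_1 = [gamma(1) gamma(0) - gamma(1) gamma(2)] / det = [(2.1113)(4.9113) - (2.1113)(1.0278)] / 19.66328 = 8.19923355 / 19.66328 = 0.417
  phi_hat_2 = [gamma(0) gamma(2) - gamma(1)^2] / det = [(4.9113)(1.0278) - (2.1113)^2] / 19.66328 = 0.59024645 / 19.66328 = 0.03
So phi_hat = [0.4170, 0.0300].
Therefore phi_hat_2 = 0.0300.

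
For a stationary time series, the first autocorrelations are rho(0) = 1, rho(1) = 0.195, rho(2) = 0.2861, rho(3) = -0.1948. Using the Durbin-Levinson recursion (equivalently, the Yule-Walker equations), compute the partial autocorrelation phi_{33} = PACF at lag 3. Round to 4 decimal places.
\phi_{33} = -0.3190

The PACF at lag k is phi_{kk}, the last component of the solution
to the Yule-Walker system G_k phi = r_k where
  (G_k)_{ij} = rho(|i - j|), (r_k)_i = rho(i), i,j = 1..k.
Equivalently, Durbin-Levinson gives phi_{kk} iteratively:
  phi_{11} = rho(1)
  phi_{kk} = [rho(k) - sum_{j=1..k-1} phi_{k-1,j} rho(k-j)]
            / [1 - sum_{j=1..k-1} phi_{k-1,j} rho(j)],
  phi_{k,j} = phi_{k-1,j} - phi_{kk} phi_{k-1,k-j},  j = 1..k-1.
Step k = 1:
  phi_11 = rho(1) = 0.195.
Step k = 2:
  phi_22 = [rho(2) - phi_11 rho(1)] / [1 - phi_11 rho(1)] = [0.2861 - (0.195)(0.195)] / [1 - (0.195)(0.195)]
         = 0.248075 / 0.961975 = 0.257881.
  Update: phi_21 = phi_11 - phi_22 phi_11 = 0.195 - (0.257881)(0.195) = 0.144713.
Step k = 3:
  phi_33 = [rho(3) - phi_21 rho(2) - phi_22 rho(1)] / [1 - phi_21 rho(1) - phi_22 rho(2)]
    numerator   = -0.1948 - (0.144713)(0.2861) - (0.257881)(0.195) = -0.28648923
    denominator = 1 - (0.144713)(0.195) - (0.257881)(0.2861) = 0.89800119
  phi_33 = -0.28648923 / 0.89800119 = -0.319.
Therefore phi_{33} = -0.3190.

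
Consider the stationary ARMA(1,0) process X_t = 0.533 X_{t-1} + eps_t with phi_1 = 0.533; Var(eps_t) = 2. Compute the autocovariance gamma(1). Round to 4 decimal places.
\gamma(1) = 1.4890

Multiply the model equation by X_{t-k} and take expectations. With theta_0 = psi_0 = 1 and psi_j the MA(infinity) weights, this gives
  gamma(k) - sum_i phi_i gamma(k-i) = c_k,
  c_k = sigma^2 * sum_{j=k..q} theta_j psi_{j-k}   (c_k = 0 for k > q),
using gamma(-m) = gamma(m).
Pure AR (q = 0): c_0 = sigma^2 = 2, c_k = 0 for k >= 1.
Equations for k = 0 and k = 1 (AR order 1):
  gamma(0) = phi_1 gamma(1) + c_0
  gamma(1) = phi_1 gamma(0) + c_1
Substituting the second into the first: gamma(0) (1 - phi_1^2) = c_0 + phi_1 c_1, so
  gamma(0) = c_0 / (1 - phi_1^2) = 2 / (1 - (0.533)^2) = 2 / 0.715911 = 2.793643.
  gamma(1) = phi_1 gamma(0) = (0.533)(2.793643) = 1.489012.
Therefore gamma(1) = 1.4890 (to 4 decimal places).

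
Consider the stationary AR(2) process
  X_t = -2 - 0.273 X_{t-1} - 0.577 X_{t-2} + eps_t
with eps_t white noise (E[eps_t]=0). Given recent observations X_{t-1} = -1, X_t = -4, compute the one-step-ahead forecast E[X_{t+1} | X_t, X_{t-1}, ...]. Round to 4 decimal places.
E[X_{t+1} \mid \mathcal F_t] = -0.3310

For an AR(p) model X_t = c + sum_i phi_i X_{t-i} + eps_t, the
one-step-ahead conditional mean is
  E[X_{t+1} | X_t, ...] = c + sum_i phi_i X_{t+1-i}.
Substitute known values:
  E[X_{t+1} | ...] = -2 + (-0.273) * (-4) + (-0.577) * (-1)
                   = -0.3310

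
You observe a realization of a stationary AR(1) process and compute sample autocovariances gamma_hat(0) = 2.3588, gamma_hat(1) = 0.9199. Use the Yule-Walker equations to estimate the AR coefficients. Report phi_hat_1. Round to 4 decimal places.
\hat\phi_{1} = 0.3900

The Yule-Walker equations for an AR(p) process read, in matrix form,
  Gamma_p phi = r_p,   with   (Gamma_p)_{ij} = gamma(|i - j|),
                       (r_p)_i = gamma(i),   i,j = 1..p.
Substitute the sample gammas (Toeplitz matrix and right-hand side of size 1):
  Gamma_p = [[2.3588]]
  r_p     = [0.9199]
With p = 1 this is the single equation gamma(0) phi_1 = gamma(1):
  phi_hat_1 = gamma(1) / gamma(0) = 0.9199 / 2.3588 = 0.3900.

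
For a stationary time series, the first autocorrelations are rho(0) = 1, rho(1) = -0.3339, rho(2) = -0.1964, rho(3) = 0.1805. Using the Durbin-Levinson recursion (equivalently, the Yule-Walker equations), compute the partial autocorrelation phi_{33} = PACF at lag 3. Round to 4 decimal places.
\phi_{33} = -0.0301

The PACF at lag k is phi_{kk}, the last component of the solution
to the Yule-Walker system G_k phi = r_k where
  (G_k)_{ij} = rho(|i - j|), (r_k)_i = rho(i), i,j = 1..k.
Equivalently, Durbin-Levinson gives phi_{kk} iteratively:
  phi_{11} = rho(1)
  phi_{kk} = [rho(k) - sum_{j=1..k-1} phi_{k-1,j} rho(k-j)]
            / [1 - sum_{j=1..k-1} phi_{k-1,j} rho(j)],
  phi_{k,j} = phi_{k-1,j} - phi_{kk} phi_{k-1,k-j},  j = 1..k-1.
Step k = 1:
  phi_11 = rho(1) = -0.3339.
Step k = 2:
  phi_22 = [rho(2) - phi_11 rho(1)] / [1 - phi_11 rho(1)] = [-0.1964 - (-0.3339)(-0.3339)] / [1 - (-0.3339)(-0.3339)]
         = -0.30788921 / 0.88851079 = -0.346523.
  Update: phi_21 = phi_11 - phi_22 phi_11 = -0.3339 - (-0.346523)(-0.3339) = -0.449604.
Step k = 3:
  phi_33 = [rho(3) - phi_21 rho(2) - phi_22 rho(1)] / [1 - phi_21 rho(1) - phi_22 rho(2)]
    numerator   = 0.1805 - (-0.449604)(-0.1964) - (-0.346523)(-0.3339) = -0.02350616
    denominator = 1 - (-0.449604)(-0.3339) - (-0.346523)(-0.1964) = 0.78182017
  phi_33 = -0.02350616 / 0.78182017 = -0.0301.
Therefore phi_{33} = -0.0301.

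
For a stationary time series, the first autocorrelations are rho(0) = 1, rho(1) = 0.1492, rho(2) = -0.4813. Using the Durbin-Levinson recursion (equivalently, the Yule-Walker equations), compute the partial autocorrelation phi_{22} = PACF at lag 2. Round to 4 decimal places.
\phi_{22} = -0.5150

The PACF at lag k is phi_{kk}, the last component of the solution
to the Yule-Walker system G_k phi = r_k where
  (G_k)_{ij} = rho(|i - j|), (r_k)_i = rho(i), i,j = 1..k.
Equivalently, Durbin-Levinson gives phi_{kk} iteratively:
  phi_{11} = rho(1)
  phi_{kk} = [rho(k) - sum_{j=1..k-1} phi_{k-1,j} rho(k-j)]
            / [1 - sum_{j=1..k-1} phi_{k-1,j} rho(j)],
  phi_{k,j} = phi_{k-1,j} - phi_{kk} phi_{k-1,k-j},  j = 1..k-1.
Step k = 1:
  phi_11 = rho(1) = 0.1492.
Step k = 2:
  phi_22 = [rho(2) - phi_11 rho(1)] / [1 - phi_11 rho(1)] = [-0.4813 - (0.1492)(0.1492)] / [1 - (0.1492)(0.1492)]
         = -0.50356064 / 0.97773936 = -0.515.
Therefore phi_{22} = -0.5150.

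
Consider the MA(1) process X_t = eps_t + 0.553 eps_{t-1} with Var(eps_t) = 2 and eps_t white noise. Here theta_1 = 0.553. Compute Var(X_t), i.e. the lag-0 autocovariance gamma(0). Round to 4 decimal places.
\gamma(0) = 2.6116

For an MA(q) process X_t = eps_t + sum_i theta_i eps_{t-i} with
Var(eps_t) = sigma^2, the variance is
  gamma(0) = sigma^2 * (1 + sum_i theta_i^2).
  sum_i theta_i^2 = (0.553)^2 = 0.305809.
  gamma(0) = 2 * (1 + 0.305809) = 2 * 1.305809 = 2.611618, which rounds to 2.6116.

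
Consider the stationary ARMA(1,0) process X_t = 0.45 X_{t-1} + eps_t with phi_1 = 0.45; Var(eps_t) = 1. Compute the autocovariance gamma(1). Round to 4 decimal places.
\gamma(1) = 0.5643

Multiply the model equation by X_{t-k} and take expectations. With theta_0 = psi_0 = 1 and psi_j the MA(infinity) weights, this gives
  gamma(k) - sum_i phi_i gamma(k-i) = c_k,
  c_k = sigma^2 * sum_{j=k..q} theta_j psi_{j-k}   (c_k = 0 for k > q),
using gamma(-m) = gamma(m).
Pure AR (q = 0): c_0 = sigma^2 = 1, c_k = 0 for k >= 1.
Equations for k = 0 and k = 1 (AR order 1):
  gamma(0) = phi_1 gamma(1) + c_0
  gamma(1) = phi_1 gamma(0) + c_1
Substituting the second into the first: gamma(0) (1 - phi_1^2) = c_0 + phi_1 c_1, so
  gamma(0) = c_0 / (1 - phi_1^2) = 1 / (1 - (0.45)^2) = 1 / 0.7975 = 1.253918.
  gamma(1) = phi_1 gamma(0) = (0.45)(1.253918) = 0.564263.
Therefore gamma(1) = 0.5643 (to 4 decimal places).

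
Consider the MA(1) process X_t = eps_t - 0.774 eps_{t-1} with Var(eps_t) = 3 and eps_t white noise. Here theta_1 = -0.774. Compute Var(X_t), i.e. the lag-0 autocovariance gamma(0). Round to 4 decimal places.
\gamma(0) = 4.7972

For an MA(q) process X_t = eps_t + sum_i theta_i eps_{t-i} with
Var(eps_t) = sigma^2, the variance is
  gamma(0) = sigma^2 * (1 + sum_i theta_i^2).
  sum_i theta_i^2 = (-0.774)^2 = 0.599076.
  gamma(0) = 3 * (1 + 0.599076) = 3 * 1.599076 = 4.797228, which rounds to 4.7972.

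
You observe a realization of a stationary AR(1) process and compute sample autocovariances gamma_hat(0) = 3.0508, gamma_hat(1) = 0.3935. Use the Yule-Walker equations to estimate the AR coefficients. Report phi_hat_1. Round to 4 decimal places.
\hat\phi_{1} = 0.1290

The Yule-Walker equations for an AR(p) process read, in matrix form,
  Gamma_p phi = r_p,   with   (Gamma_p)_{ij} = gamma(|i - j|),
                       (r_p)_i = gamma(i),   i,j = 1..p.
Substitute the sample gammas (Toeplitz matrix and right-hand side of size 1):
  Gamma_p = [[3.0508]]
  r_p     = [0.3935]
With p = 1 this is the single equation gamma(0) phi_1 = gamma(1):
  phi_hat_1 = gamma(1) / gamma(0) = 0.3935 / 3.0508 = 0.1290.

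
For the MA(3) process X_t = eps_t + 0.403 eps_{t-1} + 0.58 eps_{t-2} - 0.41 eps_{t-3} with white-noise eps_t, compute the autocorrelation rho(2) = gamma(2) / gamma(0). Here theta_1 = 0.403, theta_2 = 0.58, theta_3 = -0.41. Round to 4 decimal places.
\rho(2) = 0.2488

For an MA(q) process with theta_0 = 1, the autocovariance is
  gamma(k) = sigma^2 * sum_{i=0..q-k} theta_i * theta_{i+k},
and rho(k) = gamma(k) / gamma(0). Sigma^2 cancels.
  numerator   = (1)*(0.58) + (0.403)*(-0.41) = 0.41477.
  denominator = (1)^2 + (0.403)^2 + (0.58)^2 + (-0.41)^2 = 1.666909.
  rho(2) = 0.41477 / 1.666909 = 0.2488.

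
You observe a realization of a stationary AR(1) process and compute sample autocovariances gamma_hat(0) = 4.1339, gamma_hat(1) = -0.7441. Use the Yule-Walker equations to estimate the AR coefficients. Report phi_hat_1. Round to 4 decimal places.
\hat\phi_{1} = -0.1800

The Yule-Walker equations for an AR(p) process read, in matrix form,
  Gamma_p phi = r_p,   with   (Gamma_p)_{ij} = gamma(|i - j|),
                       (r_p)_i = gamma(i),   i,j = 1..p.
Substitute the sample gammas (Toeplitz matrix and right-hand side of size 1):
  Gamma_p = [[4.1339]]
  r_p     = [-0.7441]
With p = 1 this is the single equation gamma(0) phi_1 = gamma(1):
  phi_hat_1 = gamma(1) / gamma(0) = -0.7441 / 4.1339 = -0.1800.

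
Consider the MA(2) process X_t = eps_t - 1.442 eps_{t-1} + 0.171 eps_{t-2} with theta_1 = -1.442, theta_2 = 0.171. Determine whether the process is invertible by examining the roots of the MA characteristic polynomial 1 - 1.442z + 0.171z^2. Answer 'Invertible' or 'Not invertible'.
\text{Not invertible}

The MA(q) characteristic polynomial is P(z) = 1 - 1.442z + 0.171z^2.
Invertibility requires all roots to lie outside the unit circle, i.e. |z| > 1 for every root.
Set 1 + (-1.442) z + (0.171) z^2 = 0, i.e. a z^2 + b z + c = 0 with a = 0.171, b = -1.442, c = 1.
Discriminant D = b^2 - 4ac = (-1.442)^2 - 4*(0.171)*1 = 2.079364 - (0.684) = 1.395364.
D >= 0, so the roots are real: z = (-b +/- sqrt(D)) / (2a) = (1.442 +/- 1.181255) / (0.342).
  z_1 = (1.442 + 1.181255) / (0.342) = 7.6703,   |z_1| = 7.6703.
  z_2 = (1.442 - 1.181255) / (0.342) = 0.7624,   |z_2| = 0.7624.
Moduli of all roots: 7.6703, 0.7624.
All moduli strictly greater than 1? No.
Verdict: Not invertible.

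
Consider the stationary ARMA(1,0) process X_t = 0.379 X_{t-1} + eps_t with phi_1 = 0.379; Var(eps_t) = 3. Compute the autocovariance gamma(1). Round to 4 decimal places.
\gamma(1) = 1.3277

Multiply the model equation by X_{t-k} and take expectations. With theta_0 = psi_0 = 1 and psi_j the MA(infinity) weights, this gives
  gamma(k) - sum_i phi_i gamma(k-i) = c_k,
  c_k = sigma^2 * sum_{j=k..q} theta_j psi_{j-k}   (c_k = 0 for k > q),
using gamma(-m) = gamma(m).
Pure AR (q = 0): c_0 = sigma^2 = 3, c_k = 0 for k >= 1.
Equations for k = 0 and k = 1 (AR order 1):
  gamma(0) = phi_1 gamma(1) + c_0
  gamma(1) = phi_1 gamma(0) + c_1
Substituting the second into the first: gamma(0) (1 - phi_1^2) = c_0 + phi_1 c_1, so
  gamma(0) = c_0 / (1 - phi_1^2) = 3 / (1 - (0.379)^2) = 3 / 0.856359 = 3.503204.
  gamma(1) = phi_1 gamma(0) = (0.379)(3.503204) = 1.327714.
Therefore gamma(1) = 1.3277 (to 4 decimal places).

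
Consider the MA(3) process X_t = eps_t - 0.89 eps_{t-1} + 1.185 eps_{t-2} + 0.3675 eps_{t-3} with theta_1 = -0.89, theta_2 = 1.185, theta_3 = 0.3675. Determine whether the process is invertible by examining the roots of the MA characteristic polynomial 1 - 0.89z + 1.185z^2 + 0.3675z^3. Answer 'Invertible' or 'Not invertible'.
\text{Not invertible}

The MA(q) characteristic polynomial is P(z) = 1 - 0.89z + 1.185z^2 + 0.3675z^3.
Invertibility requires all roots to lie outside the unit circle, i.e. |z| > 1 for every root.
Degree 3: look for a simple real root z0 first, then factor out (1 - z/z0) and solve the remaining quadratic.
Testing z0 = -4: P(-4) = 1 + (-0.89)(-4) + (1.185)(-4)^2 + (0.3675)(-4)^3
  = 1 + (3.56) + (18.96) + (-23.52) = 0.  So z_0 = -4 is a root, |z_0| = 4.
Divide out the factor (1 + 0.25 z) = (1 - z/z0) (since 1/z0 = -0.25):
  P(z) = (1 + 0.25 z)(1 + (-1.14) z + (1.47) z^2)
  [check: z-coef -1.14 - (-0.25) = -0.89; z^2-coef 1.47 - (-0.25)(-1.14) = 1.185; z^3-coef -(-0.25)(1.47) = 0.3675.]
Remaining roots from the quadratic factor 1 + (-1.14) z + (1.47) z^2:
  Set 1 + (-1.14) z + (1.47) z^2 = 0, i.e. a z^2 + b z + c = 0 with a = 1.47, b = -1.14, c = 1.
  Discriminant D = b^2 - 4ac = (-1.14)^2 - 4*(1.47)*1 = 1.2996 - (5.88) = -4.5804.
  D < 0, so the roots are the complex-conjugate pair z = (-b +/- i sqrt(-D)) / (2a) = 0.3878 +/- 0.728i.
  For a conjugate pair |z|^2 = z * conj(z) = (product of roots) = c/a = 1/(1.47) = 0.680272, so |z| = sqrt(0.680272) = 0.8248 for both roots.
Moduli of all roots: 4.0000, 0.8248, 0.8248.
All moduli strictly greater than 1? No.
Verdict: Not invertible.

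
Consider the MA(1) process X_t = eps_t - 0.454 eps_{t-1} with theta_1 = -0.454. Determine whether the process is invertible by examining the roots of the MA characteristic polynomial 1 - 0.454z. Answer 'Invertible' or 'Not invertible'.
\text{Invertible}

The MA(q) characteristic polynomial is P(z) = 1 - 0.454z.
Invertibility requires all roots to lie outside the unit circle, i.e. |z| > 1 for every root.
This is linear in z: 1 + (-0.454) z = 0  =>  z = -1/(-0.454) = 2.202643,  |z| = 2.202643.
Moduli of all roots: 2.2026.
All moduli strictly greater than 1? Yes.
Verdict: Invertible.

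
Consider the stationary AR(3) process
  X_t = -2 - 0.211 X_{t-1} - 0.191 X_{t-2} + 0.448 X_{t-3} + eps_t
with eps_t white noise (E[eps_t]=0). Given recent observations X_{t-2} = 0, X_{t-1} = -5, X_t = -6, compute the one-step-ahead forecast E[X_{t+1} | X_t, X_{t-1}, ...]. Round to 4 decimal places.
E[X_{t+1} \mid \mathcal F_t] = 0.2210

For an AR(p) model X_t = c + sum_i phi_i X_{t-i} + eps_t, the
one-step-ahead conditional mean is
  E[X_{t+1} | X_t, ...] = c + sum_i phi_i X_{t+1-i}.
Substitute known values:
  E[X_{t+1} | ...] = -2 + (-0.211) * (-6) + (-0.191) * (-5) + (0.448) * (0)
                   = 0.2210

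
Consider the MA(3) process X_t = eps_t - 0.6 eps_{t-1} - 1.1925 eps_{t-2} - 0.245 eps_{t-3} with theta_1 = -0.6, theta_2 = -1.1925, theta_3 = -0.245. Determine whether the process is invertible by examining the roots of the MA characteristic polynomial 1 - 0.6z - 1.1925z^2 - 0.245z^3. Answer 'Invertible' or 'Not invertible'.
\text{Not invertible}

The MA(q) characteristic polynomial is P(z) = 1 - 0.6z - 1.1925z^2 - 0.245z^3.
Invertibility requires all roots to lie outside the unit circle, i.e. |z| > 1 for every root.
Degree 3: look for a simple real root z0 first, then factor out (1 - z/z0) and solve the remaining quadratic.
Testing z0 = -4: P(-4) = 1 + (-0.6)(-4) + (-1.1925)(-4)^2 + (-0.245)(-4)^3
  = 1 + (2.4) + (-19.08) + (15.68) = 0.  So z_0 = -4 is a root, |z_0| = 4.
Divide out the factor (1 + 0.25 z) = (1 - z/z0) (since 1/z0 = -0.25):
  P(z) = (1 + 0.25 z)(1 + (-0.85) z + (-0.98) z^2)
  [check: z-coef -0.85 - (-0.25) = -0.6; z^2-coef -0.98 - (-0.25)(-0.85) = -1.1925; z^3-coef -(-0.25)(-0.98) = -0.245.]
Remaining roots from the quadratic factor 1 + (-0.85) z + (-0.98) z^2:
  Set 1 + (-0.85) z + (-0.98) z^2 = 0, i.e. a z^2 + b z + c = 0 with a = -0.98, b = -0.85, c = 1.
  Discriminant D = b^2 - 4ac = (-0.85)^2 - 4*(-0.98)*1 = 0.7225 - (-3.92) = 4.6425.
  D >= 0, so the roots are real: z = (-b +/- sqrt(D)) / (2a) = (0.85 +/- 2.154646) / (-1.96).
    z_1 = (0.85 + 2.154646) / (-1.96) = -1.533,   |z_1| = 1.533.
    z_2 = (0.85 - 2.154646) / (-1.96) = 0.6656,   |z_2| = 0.6656.
Moduli of all roots: 4.0000, 1.5330, 0.6656.
All moduli strictly greater than 1? No.
Verdict: Not invertible.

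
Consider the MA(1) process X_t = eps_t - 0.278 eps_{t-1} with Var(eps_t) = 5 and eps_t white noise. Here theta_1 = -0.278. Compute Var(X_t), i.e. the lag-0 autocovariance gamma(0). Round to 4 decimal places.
\gamma(0) = 5.3864

For an MA(q) process X_t = eps_t + sum_i theta_i eps_{t-i} with
Var(eps_t) = sigma^2, the variance is
  gamma(0) = sigma^2 * (1 + sum_i theta_i^2).
  sum_i theta_i^2 = (-0.278)^2 = 0.077284.
  gamma(0) = 5 * (1 + 0.077284) = 5 * 1.077284 = 5.38642, which rounds to 5.3864.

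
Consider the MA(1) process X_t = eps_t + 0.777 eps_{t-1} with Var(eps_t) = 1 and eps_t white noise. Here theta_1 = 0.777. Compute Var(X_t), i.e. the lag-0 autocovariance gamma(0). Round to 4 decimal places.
\gamma(0) = 1.6037

For an MA(q) process X_t = eps_t + sum_i theta_i eps_{t-i} with
Var(eps_t) = sigma^2, the variance is
  gamma(0) = sigma^2 * (1 + sum_i theta_i^2).
  sum_i theta_i^2 = (0.777)^2 = 0.603729.
  gamma(0) = 1 * (1 + 0.603729) = 1 * 1.603729 = 1.603729, which rounds to 1.6037.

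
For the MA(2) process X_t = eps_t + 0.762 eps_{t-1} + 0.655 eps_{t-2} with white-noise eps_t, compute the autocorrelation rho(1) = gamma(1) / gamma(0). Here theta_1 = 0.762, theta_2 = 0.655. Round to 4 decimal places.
\rho(1) = 0.6275

For an MA(q) process with theta_0 = 1, the autocovariance is
  gamma(k) = sigma^2 * sum_{i=0..q-k} theta_i * theta_{i+k},
and rho(k) = gamma(k) / gamma(0). Sigma^2 cancels.
  numerator   = (1)*(0.762) + (0.762)*(0.655) = 1.26111.
  denominator = (1)^2 + (0.762)^2 + (0.655)^2 = 2.009669.
  rho(1) = 1.26111 / 2.009669 = 0.6275.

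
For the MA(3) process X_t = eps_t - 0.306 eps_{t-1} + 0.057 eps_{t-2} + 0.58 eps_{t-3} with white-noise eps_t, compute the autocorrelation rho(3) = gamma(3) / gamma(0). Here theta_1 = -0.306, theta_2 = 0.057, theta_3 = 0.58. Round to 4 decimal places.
\rho(3) = 0.4047

For an MA(q) process with theta_0 = 1, the autocovariance is
  gamma(k) = sigma^2 * sum_{i=0..q-k} theta_i * theta_{i+k},
and rho(k) = gamma(k) / gamma(0). Sigma^2 cancels.
  numerator   = (1)*(0.58) = 0.58.
  denominator = (1)^2 + (-0.306)^2 + (0.057)^2 + (0.58)^2 = 1.433285.
  rho(3) = 0.58 / 1.433285 = 0.4047.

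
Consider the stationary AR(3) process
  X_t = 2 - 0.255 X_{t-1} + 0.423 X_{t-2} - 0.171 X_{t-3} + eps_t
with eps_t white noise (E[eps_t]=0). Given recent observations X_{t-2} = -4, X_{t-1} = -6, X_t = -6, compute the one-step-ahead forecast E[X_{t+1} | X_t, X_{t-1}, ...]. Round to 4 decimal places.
E[X_{t+1} \mid \mathcal F_t] = 1.6760

For an AR(p) model X_t = c + sum_i phi_i X_{t-i} + eps_t, the
one-step-ahead conditional mean is
  E[X_{t+1} | X_t, ...] = c + sum_i phi_i X_{t+1-i}.
Substitute known values:
  E[X_{t+1} | ...] = 2 + (-0.255) * (-6) + (0.423) * (-6) + (-0.171) * (-4)
                   = 1.6760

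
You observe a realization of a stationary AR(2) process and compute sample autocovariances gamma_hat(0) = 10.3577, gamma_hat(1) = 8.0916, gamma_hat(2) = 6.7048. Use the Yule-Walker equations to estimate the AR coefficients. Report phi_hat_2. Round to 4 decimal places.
\hat\phi_{2} = 0.0950

The Yule-Walker equations for an AR(p) process read, in matrix form,
  Gamma_p phi = r_p,   with   (Gamma_p)_{ij} = gamma(|i - j|),
                       (r_p)_i = gamma(i),   i,j = 1..p.
Substitute the sample gammas (Toeplitz matrix and right-hand side of size 2):
  Gamma_p = [[10.3577, 8.0916], [8.0916, 10.3577]]
  r_p     = [8.0916, 6.7048]
Written out:
  10.3577 phi_1 + 8.0916 phi_2 = 8.0916
  8.0916 phi_1 + 10.3577 phi_2 = 6.7048
Solve by Cramer's rule:
  det = gamma(0)^2 - gamma(1)^2 = (10.3577)^2 - (8.0916)^2 = 107.28194929 - 65.47399056 = 41.80795873
  phi_hat_1 = [gamma(1) gamma(0) - gamma(1) gamma(2)] / det = [(8.0916)(10.3577) - (8.0916)(6.7048)] / 41.80795873 = 29.55780564 / 41.80795873 = 0.707
  phi_hat_2 = [gamma(0) gamma(2) - gamma(1)^2] / det = [(10.3577)(6.7048) - (8.0916)^2] / 41.80795873 = 3.9723164 / 41.80795873 = 0.095
So phi_hat = [0.7070, 0.0950].
Therefore phi_hat_2 = 0.0950.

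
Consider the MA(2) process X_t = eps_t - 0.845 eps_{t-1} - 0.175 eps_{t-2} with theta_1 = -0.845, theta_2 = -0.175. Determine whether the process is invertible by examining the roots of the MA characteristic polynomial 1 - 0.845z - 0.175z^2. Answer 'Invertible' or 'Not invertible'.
\text{Not invertible}

The MA(q) characteristic polynomial is P(z) = 1 - 0.845z - 0.175z^2.
Invertibility requires all roots to lie outside the unit circle, i.e. |z| > 1 for every root.
Set 1 + (-0.845) z + (-0.175) z^2 = 0, i.e. a z^2 + b z + c = 0 with a = -0.175, b = -0.845, c = 1.
Discriminant D = b^2 - 4ac = (-0.845)^2 - 4*(-0.175)*1 = 0.714025 - (-0.7) = 1.414025.
D >= 0, so the roots are real: z = (-b +/- sqrt(D)) / (2a) = (0.845 +/- 1.189128) / (-0.35).
  z_1 = (0.845 + 1.189128) / (-0.35) = -5.8118,   |z_1| = 5.8118.
  z_2 = (0.845 - 1.189128) / (-0.35) = 0.9832,   |z_2| = 0.9832.
Moduli of all roots: 5.8118, 0.9832.
All moduli strictly greater than 1? No.
Verdict: Not invertible.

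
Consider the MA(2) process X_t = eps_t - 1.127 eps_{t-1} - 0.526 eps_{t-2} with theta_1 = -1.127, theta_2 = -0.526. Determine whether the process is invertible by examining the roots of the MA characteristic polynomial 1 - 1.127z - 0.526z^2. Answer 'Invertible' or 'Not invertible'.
\text{Not invertible}

The MA(q) characteristic polynomial is P(z) = 1 - 1.127z - 0.526z^2.
Invertibility requires all roots to lie outside the unit circle, i.e. |z| > 1 for every root.
Set 1 + (-1.127) z + (-0.526) z^2 = 0, i.e. a z^2 + b z + c = 0 with a = -0.526, b = -1.127, c = 1.
Discriminant D = b^2 - 4ac = (-1.127)^2 - 4*(-0.526)*1 = 1.270129 - (-2.104) = 3.374129.
D >= 0, so the roots are real: z = (-b +/- sqrt(D)) / (2a) = (1.127 +/- 1.83688) / (-1.052).
  z_1 = (1.127 + 1.83688) / (-1.052) = -2.8174,   |z_1| = 2.8174.
  z_2 = (1.127 - 1.83688) / (-1.052) = 0.6748,   |z_2| = 0.6748.
Moduli of all roots: 2.8174, 0.6748.
All moduli strictly greater than 1? No.
Verdict: Not invertible.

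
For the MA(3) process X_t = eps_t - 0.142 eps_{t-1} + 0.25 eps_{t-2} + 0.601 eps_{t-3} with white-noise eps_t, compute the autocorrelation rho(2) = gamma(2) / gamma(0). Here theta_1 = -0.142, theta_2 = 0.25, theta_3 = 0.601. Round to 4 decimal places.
\rho(2) = 0.1140

For an MA(q) process with theta_0 = 1, the autocovariance is
  gamma(k) = sigma^2 * sum_{i=0..q-k} theta_i * theta_{i+k},
and rho(k) = gamma(k) / gamma(0). Sigma^2 cancels.
  numerator   = (1)*(0.25) + (-0.142)*(0.601) = 0.164658.
  denominator = (1)^2 + (-0.142)^2 + (0.25)^2 + (0.601)^2 = 1.443865.
  rho(2) = 0.164658 / 1.443865 = 0.1140.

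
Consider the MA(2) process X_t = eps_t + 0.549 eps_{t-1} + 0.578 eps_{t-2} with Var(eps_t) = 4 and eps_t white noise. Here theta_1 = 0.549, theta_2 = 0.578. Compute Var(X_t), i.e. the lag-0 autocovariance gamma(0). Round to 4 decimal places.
\gamma(0) = 6.5419

For an MA(q) process X_t = eps_t + sum_i theta_i eps_{t-i} with
Var(eps_t) = sigma^2, the variance is
  gamma(0) = sigma^2 * (1 + sum_i theta_i^2).
  sum_i theta_i^2 = (0.549)^2 + (0.578)^2 = 0.301401 + 0.334084 = 0.635485.
  gamma(0) = 4 * (1 + 0.635485) = 4 * 1.635485 = 6.54194, which rounds to 6.5419.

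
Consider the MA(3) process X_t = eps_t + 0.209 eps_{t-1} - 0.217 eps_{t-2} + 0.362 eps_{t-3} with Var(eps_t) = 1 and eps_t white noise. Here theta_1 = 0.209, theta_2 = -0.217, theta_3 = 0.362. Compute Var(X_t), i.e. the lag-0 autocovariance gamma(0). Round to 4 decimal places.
\gamma(0) = 1.2218

For an MA(q) process X_t = eps_t + sum_i theta_i eps_{t-i} with
Var(eps_t) = sigma^2, the variance is
  gamma(0) = sigma^2 * (1 + sum_i theta_i^2).
  sum_i theta_i^2 = (0.209)^2 + (-0.217)^2 + (0.362)^2 = 0.043681 + 0.047089 + 0.131044 = 0.221814.
  gamma(0) = 1 * (1 + 0.221814) = 1 * 1.221814 = 1.221814, which rounds to 1.2218.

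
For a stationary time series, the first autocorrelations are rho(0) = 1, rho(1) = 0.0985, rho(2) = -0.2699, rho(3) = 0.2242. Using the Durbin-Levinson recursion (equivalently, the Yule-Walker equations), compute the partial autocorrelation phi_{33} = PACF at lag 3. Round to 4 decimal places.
\phi_{33} = 0.3139

The PACF at lag k is phi_{kk}, the last component of the solution
to the Yule-Walker system G_k phi = r_k where
  (G_k)_{ij} = rho(|i - j|), (r_k)_i = rho(i), i,j = 1..k.
Equivalently, Durbin-Levinson gives phi_{kk} iteratively:
  phi_{11} = rho(1)
  phi_{kk} = [rho(k) - sum_{j=1..k-1} phi_{k-1,j} rho(k-j)]
            / [1 - sum_{j=1..k-1} phi_{k-1,j} rho(j)],
  phi_{k,j} = phi_{k-1,j} - phi_{kk} phi_{k-1,k-j},  j = 1..k-1.
Step k = 1:
  phi_11 = rho(1) = 0.0985.
Step k = 2:
  phi_22 = [rho(2) - phi_11 rho(1)] / [1 - phi_11 rho(1)] = [-0.2699 - (0.0985)(0.0985)] / [1 - (0.0985)(0.0985)]
         = -0.27960225 / 0.99029775 = -0.282342.
  Update: phi_21 = phi_11 - phi_22 phi_11 = 0.0985 - (-0.282342)(0.0985) = 0.126311.
Step k = 3:
  phi_33 = [rho(3) - phi_21 rho(2) - phi_22 rho(1)] / [1 - phi_21 rho(1) - phi_22 rho(2)]
    numerator   = 0.2242 - (0.126311)(-0.2699) - (-0.282342)(0.0985) = 0.28610189
    denominator = 1 - (0.126311)(0.0985) - (-0.282342)(-0.2699) = 0.9113544
  phi_33 = 0.28610189 / 0.9113544 = 0.3139.
Therefore phi_{33} = 0.3139.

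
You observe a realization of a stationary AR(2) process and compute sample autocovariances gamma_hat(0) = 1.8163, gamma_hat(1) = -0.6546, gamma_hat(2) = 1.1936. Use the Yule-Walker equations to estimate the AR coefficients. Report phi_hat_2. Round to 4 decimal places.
\hat\phi_{2} = 0.6060

The Yule-Walker equations for an AR(p) process read, in matrix form,
  Gamma_p phi = r_p,   with   (Gamma_p)_{ij} = gamma(|i - j|),
                       (r_p)_i = gamma(i),   i,j = 1..p.
Substitute the sample gammas (Toeplitz matrix and right-hand side of size 2):
  Gamma_p = [[1.8163, -0.6546], [-0.6546, 1.8163]]
  r_p     = [-0.6546, 1.1936]
Written out:
  1.8163 phi_1 - 0.6546 phi_2 = -0.6546
  -0.6546 phi_1 + 1.8163 phi_2 = 1.1936
Solve by Cramer's rule:
  det = gamma(0)^2 - gamma(1)^2 = (1.8163)^2 - (-0.6546)^2 = 3.29894569 - 0.42850116 = 2.87044453
  phi_hat_1 = [gamma(1) gamma(0) - gamma(1) gamma(2)] / det = [(-0.6546)(1.8163) - (-0.6546)(1.1936)] / 2.87044453 = -0.40761942 / 2.87044453 = -0.142
  phi_hat_2 = [gamma(0) gamma(2) - gamma(1)^2] / det = [(1.8163)(1.1936) - (-0.6546)^2] / 2.87044453 = 1.73943452 / 2.87044453 = 0.606
So phi_hat = [-0.1420, 0.6060].
Therefore phi_hat_2 = 0.6060.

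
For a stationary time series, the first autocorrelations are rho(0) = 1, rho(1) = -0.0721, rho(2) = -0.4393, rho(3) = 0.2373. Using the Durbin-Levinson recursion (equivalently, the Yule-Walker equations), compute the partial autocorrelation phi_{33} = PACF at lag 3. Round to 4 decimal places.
\phi_{33} = 0.2000

The PACF at lag k is phi_{kk}, the last component of the solution
to the Yule-Walker system G_k phi = r_k where
  (G_k)_{ij} = rho(|i - j|), (r_k)_i = rho(i), i,j = 1..k.
Equivalently, Durbin-Levinson gives phi_{kk} iteratively:
  phi_{11} = rho(1)
  phi_{kk} = [rho(k) - sum_{j=1..k-1} phi_{k-1,j} rho(k-j)]
            / [1 - sum_{j=1..k-1} phi_{k-1,j} rho(j)],
  phi_{k,j} = phi_{k-1,j} - phi_{kk} phi_{k-1,k-j},  j = 1..k-1.
Step k = 1:
  phi_11 = rho(1) = -0.0721.
Step k = 2:
  phi_22 = [rho(2) - phi_11 rho(1)] / [1 - phi_11 rho(1)] = [-0.4393 - (-0.0721)(-0.0721)] / [1 - (-0.0721)(-0.0721)]
         = -0.44449841 / 0.99480159 = -0.446821.
  Update: phi_21 = phi_11 - phi_22 phi_11 = -0.0721 - (-0.446821)(-0.0721) = -0.104316.
Step k = 3:
  phi_33 = [rho(3) - phi_21 rho(2) - phi_22 rho(1)] / [1 - phi_21 rho(1) - phi_22 rho(2)]
    numerator   = 0.2373 - (-0.104316)(-0.4393) - (-0.446821)(-0.0721) = 0.15925826
    denominator = 1 - (-0.104316)(-0.0721) - (-0.446821)(-0.4393) = 0.79619029
  phi_33 = 0.15925826 / 0.79619029 = 0.2.
Therefore phi_{33} = 0.2000.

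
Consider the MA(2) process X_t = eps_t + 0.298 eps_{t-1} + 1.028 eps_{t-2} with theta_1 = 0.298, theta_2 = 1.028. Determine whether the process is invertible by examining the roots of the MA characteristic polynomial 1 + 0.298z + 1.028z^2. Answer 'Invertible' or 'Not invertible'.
\text{Not invertible}

The MA(q) characteristic polynomial is P(z) = 1 + 0.298z + 1.028z^2.
Invertibility requires all roots to lie outside the unit circle, i.e. |z| > 1 for every root.
Set 1 + (0.298) z + (1.028) z^2 = 0, i.e. a z^2 + b z + c = 0 with a = 1.028, b = 0.298, c = 1.
Discriminant D = b^2 - 4ac = (0.298)^2 - 4*(1.028)*1 = 0.088804 - (4.112) = -4.023196.
D < 0, so the roots are the complex-conjugate pair z = (-b +/- i sqrt(-D)) / (2a) = -0.1449 +/- 0.9756i.
For a conjugate pair |z|^2 = z * conj(z) = (product of roots) = c/a = 1/(1.028) = 0.972763, so |z| = sqrt(0.972763) = 0.9863 for both roots.
Moduli of all roots: 0.9863, 0.9863.
All moduli strictly greater than 1? No.
Verdict: Not invertible.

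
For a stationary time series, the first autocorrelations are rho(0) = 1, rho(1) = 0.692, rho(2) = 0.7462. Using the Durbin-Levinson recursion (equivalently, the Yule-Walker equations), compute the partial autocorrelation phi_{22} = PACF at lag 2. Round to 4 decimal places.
\phi_{22} = 0.5130

The PACF at lag k is phi_{kk}, the last component of the solution
to the Yule-Walker system G_k phi = r_k where
  (G_k)_{ij} = rho(|i - j|), (r_k)_i = rho(i), i,j = 1..k.
Equivalently, Durbin-Levinson gives phi_{kk} iteratively:
  phi_{11} = rho(1)
  phi_{kk} = [rho(k) - sum_{j=1..k-1} phi_{k-1,j} rho(k-j)]
            / [1 - sum_{j=1..k-1} phi_{k-1,j} rho(j)],
  phi_{k,j} = phi_{k-1,j} - phi_{kk} phi_{k-1,k-j},  j = 1..k-1.
Step k = 1:
  phi_11 = rho(1) = 0.692.
Step k = 2:
  phi_22 = [rho(2) - phi_11 rho(1)] / [1 - phi_11 rho(1)] = [0.7462 - (0.692)(0.692)] / [1 - (0.692)(0.692)]
         = 0.267336 / 0.521136 = 0.513.
Therefore phi_{22} = 0.5130.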